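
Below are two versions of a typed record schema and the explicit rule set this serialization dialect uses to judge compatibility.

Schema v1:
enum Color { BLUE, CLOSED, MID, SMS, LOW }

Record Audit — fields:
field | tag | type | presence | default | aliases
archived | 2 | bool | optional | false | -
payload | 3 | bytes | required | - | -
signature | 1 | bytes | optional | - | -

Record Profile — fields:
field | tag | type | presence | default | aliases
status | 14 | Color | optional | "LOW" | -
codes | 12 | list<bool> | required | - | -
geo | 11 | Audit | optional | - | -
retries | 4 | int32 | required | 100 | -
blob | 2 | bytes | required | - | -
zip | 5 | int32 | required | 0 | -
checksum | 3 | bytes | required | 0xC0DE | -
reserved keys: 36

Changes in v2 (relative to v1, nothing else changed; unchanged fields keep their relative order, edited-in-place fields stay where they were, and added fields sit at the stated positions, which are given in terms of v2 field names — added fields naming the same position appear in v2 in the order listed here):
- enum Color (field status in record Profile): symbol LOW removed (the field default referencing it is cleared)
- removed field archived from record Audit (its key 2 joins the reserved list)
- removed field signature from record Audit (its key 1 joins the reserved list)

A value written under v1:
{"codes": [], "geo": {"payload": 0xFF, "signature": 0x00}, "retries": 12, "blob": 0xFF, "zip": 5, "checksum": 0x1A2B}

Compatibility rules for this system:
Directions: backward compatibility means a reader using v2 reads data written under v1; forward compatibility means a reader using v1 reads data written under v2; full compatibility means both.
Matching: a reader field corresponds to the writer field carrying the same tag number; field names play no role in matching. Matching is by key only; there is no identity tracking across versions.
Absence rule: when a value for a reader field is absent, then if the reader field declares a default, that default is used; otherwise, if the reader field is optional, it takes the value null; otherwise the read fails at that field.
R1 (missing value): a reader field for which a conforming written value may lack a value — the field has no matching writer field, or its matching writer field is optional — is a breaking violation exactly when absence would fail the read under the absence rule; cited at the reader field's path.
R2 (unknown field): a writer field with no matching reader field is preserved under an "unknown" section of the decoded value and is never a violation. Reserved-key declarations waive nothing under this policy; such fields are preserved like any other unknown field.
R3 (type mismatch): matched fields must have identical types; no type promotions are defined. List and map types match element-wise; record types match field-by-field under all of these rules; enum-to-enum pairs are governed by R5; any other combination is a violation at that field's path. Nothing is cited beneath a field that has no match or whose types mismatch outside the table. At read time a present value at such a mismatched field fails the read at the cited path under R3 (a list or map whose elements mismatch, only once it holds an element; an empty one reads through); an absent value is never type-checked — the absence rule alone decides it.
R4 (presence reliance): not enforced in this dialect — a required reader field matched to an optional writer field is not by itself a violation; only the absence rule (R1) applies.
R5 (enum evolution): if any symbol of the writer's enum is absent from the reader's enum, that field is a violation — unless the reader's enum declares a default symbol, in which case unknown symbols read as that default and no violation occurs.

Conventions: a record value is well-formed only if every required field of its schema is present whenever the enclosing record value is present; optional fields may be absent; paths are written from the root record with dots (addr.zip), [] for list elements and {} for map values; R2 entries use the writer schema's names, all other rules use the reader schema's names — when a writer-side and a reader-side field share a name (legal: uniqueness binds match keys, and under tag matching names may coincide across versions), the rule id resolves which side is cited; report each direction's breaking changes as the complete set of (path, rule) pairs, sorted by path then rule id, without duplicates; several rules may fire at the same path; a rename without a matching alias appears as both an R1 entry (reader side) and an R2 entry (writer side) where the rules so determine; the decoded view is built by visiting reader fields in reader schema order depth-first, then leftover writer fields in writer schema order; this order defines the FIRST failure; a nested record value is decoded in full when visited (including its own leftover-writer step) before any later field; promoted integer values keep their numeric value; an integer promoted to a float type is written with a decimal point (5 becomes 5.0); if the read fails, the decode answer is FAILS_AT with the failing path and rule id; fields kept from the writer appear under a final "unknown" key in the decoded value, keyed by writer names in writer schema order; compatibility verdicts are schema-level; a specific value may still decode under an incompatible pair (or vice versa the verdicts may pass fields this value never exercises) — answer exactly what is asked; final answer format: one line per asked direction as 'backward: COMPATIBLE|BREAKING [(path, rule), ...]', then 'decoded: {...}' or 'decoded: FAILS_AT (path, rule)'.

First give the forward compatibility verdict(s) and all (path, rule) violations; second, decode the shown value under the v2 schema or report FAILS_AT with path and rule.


in Profile below, arrows point writer -> reader
forward for Profile (reader v1, writer v2):
  status: Color -> Color, writer optional; from status
  codes: list<bool> -> list<bool>, writer required; from codes
  geo: Audit -> Audit, writer optional; from geo
  retries: int32 -> int32, writer required; from retries
  blob: bytes -> bytes, writer required; from blob
  zip: int32 -> int32, writer required; from zip
  checksum: bytes -> bytes, writer required; from checksum
  geo.archived: no writer match
  geo.payload: bytes -> bytes, writer required; from geo.payload
  geo.signature: no writer match
  => forward: COMPATIBLE
decoding the Profile value with the v2 reader:
  status := null (absent, optional -> null)
  codes := []
  geo.payload := 0xFF
  writer geo.signature: kept under "unknown"
  retries := 12
  blob := 0xFF
  zip := 5
  checksum := 0x1A2B
  => decoded: {"status": null, "codes": [], "geo": {"payload": 0xFF, "unknown": {"signature": 0x00}}, "retries": 12, "blob": 0xFF, "zip": 5, "checksum": 0x1A2B}

forward: COMPATIBLE []; decoded: {"status": null, "codes": [], "geo": {"payload": 0xFF, "unknown": {"signature": 0x00}}, "retries": 12, "blob": 0xFF, "zip": 5, "checksum": 0x1A2B}


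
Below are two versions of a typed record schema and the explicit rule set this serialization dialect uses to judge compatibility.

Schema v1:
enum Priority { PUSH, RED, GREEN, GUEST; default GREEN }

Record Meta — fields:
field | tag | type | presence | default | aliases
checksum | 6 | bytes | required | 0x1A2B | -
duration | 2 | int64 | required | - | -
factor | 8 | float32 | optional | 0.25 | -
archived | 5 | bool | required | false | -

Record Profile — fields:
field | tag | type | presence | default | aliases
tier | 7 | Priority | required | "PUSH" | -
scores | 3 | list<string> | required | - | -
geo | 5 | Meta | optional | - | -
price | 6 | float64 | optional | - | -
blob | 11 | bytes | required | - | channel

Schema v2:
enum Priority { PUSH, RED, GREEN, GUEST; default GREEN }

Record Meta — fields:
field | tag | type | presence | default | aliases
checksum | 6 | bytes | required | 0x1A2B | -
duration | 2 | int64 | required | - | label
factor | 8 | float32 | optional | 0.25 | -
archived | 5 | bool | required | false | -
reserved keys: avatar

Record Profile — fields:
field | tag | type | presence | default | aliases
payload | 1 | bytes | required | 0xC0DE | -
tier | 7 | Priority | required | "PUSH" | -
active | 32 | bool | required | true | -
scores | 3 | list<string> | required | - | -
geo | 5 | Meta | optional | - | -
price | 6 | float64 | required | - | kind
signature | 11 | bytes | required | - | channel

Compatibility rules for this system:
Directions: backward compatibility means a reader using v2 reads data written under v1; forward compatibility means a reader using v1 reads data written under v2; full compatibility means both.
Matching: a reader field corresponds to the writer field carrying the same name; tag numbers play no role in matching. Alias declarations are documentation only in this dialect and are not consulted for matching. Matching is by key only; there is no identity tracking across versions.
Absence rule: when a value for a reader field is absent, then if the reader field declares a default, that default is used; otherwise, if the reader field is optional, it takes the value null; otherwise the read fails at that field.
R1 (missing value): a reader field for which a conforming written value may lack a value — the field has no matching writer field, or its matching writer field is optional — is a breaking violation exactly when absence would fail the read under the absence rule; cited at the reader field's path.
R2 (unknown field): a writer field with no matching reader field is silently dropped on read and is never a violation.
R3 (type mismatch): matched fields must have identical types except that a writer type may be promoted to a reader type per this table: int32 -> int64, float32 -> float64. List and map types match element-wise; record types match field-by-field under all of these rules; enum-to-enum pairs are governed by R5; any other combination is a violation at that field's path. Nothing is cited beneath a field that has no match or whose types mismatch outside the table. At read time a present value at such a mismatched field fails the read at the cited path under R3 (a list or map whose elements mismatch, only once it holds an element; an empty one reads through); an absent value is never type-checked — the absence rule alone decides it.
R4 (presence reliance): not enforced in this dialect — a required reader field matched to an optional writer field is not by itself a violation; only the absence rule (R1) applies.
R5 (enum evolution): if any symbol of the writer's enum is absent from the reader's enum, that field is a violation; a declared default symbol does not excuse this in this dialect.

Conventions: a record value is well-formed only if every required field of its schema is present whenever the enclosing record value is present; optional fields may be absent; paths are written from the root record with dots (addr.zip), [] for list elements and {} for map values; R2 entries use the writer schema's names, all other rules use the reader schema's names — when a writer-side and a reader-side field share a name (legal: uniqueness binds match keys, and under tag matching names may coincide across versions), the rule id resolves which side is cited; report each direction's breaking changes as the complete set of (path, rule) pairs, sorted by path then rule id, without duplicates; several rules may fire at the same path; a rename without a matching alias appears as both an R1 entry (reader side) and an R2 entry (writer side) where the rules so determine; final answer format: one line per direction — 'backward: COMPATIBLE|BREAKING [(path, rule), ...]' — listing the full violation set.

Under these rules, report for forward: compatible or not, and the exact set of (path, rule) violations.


the writer's type comes first in each Profile pair
forward pass over Profile, reader schema v1, writer schema v2:
  tier <- tier (Priority -> Priority, writer required)
  scores <- scores (list<string> -> list<string>, writer required)
  geo <- geo (Meta -> Meta, writer optional)
  price <- price (float64 -> float64, writer required)
  blob: no writer match
  writer payload: unknown to reader
  writer active: unknown to reader
  writer signature: unknown to reader
  geo.checksum <- geo.checksum (bytes -> bytes, writer required)
  geo.duration <- geo.duration (int64 -> int64, writer required)
  geo.factor <- geo.factor (float32 -> float32, writer optional)
  geo.archived <- geo.archived (bool -> bool, writer required)
  R1 fires at blob
  => forward: BREAKING (1)
the rest of the Profile diff is inert for this question:
  field price in record Profile: optional changed to required -> matters only for Profile's backward compatibility — outside the asked direction
  added field payload to record Profile: required bytes, tag 1, default 0xC0DE (in v2 it sits immediately before tier) -> no rule fires on it in Profile's dialect; the asked verdict holds
  added field active to record Profile: required bool, tag 32, default true (in v2 it sits immediately before scores) -> no rule fires on it in Profile's dialect; the asked verdict holds

forward: BREAKING [(blob, R1)]


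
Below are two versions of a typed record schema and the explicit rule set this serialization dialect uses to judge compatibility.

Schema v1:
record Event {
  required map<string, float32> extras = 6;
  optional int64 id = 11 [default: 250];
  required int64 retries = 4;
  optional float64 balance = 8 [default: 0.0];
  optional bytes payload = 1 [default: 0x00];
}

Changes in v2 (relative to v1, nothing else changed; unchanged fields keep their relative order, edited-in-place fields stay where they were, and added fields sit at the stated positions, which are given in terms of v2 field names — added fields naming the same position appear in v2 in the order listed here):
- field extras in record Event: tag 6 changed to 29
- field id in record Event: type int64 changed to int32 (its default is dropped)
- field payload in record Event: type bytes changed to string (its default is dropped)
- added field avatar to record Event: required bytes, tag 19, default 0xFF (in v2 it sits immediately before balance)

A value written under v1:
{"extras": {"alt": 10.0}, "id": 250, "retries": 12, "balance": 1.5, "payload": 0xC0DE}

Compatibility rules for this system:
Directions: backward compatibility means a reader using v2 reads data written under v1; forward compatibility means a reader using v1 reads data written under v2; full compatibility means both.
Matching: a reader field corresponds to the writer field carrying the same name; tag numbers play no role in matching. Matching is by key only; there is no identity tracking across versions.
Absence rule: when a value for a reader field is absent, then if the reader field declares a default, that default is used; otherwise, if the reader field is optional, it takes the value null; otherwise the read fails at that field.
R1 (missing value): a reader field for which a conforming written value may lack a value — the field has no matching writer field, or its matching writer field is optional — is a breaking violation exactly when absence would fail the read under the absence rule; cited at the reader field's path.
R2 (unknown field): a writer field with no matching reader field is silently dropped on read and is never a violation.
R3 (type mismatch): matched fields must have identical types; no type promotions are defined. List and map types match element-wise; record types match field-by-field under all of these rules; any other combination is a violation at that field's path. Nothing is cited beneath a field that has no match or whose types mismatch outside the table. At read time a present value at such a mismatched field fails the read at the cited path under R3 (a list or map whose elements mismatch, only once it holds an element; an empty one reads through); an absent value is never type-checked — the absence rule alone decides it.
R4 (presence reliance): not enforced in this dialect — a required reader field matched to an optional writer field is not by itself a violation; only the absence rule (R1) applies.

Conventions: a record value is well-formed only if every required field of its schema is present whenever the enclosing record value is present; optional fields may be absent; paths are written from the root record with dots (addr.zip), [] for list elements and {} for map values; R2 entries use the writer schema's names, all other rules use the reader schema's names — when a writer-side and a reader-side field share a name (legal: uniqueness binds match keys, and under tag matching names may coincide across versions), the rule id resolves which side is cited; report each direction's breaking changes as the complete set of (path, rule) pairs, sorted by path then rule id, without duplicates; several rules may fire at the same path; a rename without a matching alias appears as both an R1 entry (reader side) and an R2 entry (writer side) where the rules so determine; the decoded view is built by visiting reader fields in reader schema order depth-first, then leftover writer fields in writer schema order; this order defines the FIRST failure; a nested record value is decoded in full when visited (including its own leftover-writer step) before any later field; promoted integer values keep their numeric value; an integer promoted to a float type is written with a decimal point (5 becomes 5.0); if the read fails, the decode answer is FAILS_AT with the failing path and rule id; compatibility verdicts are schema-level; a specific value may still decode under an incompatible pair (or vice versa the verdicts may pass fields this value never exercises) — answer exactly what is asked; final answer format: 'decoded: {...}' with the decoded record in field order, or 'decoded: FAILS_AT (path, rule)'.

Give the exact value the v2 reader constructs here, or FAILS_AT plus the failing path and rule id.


decoded: FAILS_AT (id, R3)

in Event below, arrows point writer -> reader
decode walk for Event under reader schema v2:
  extras := {"alt": 10.0}
  read fails at id under R3
  => FAILS_AT (id, R3)
the other Event changes do not affect what is asked:
  field extras in record Event: tag 6 changed to 29 -> inert under this dialect — no rule fires on Event and the result does not move
  field payload in record Event: type bytes changed to string (its default is dropped) -> matters for Event compatibility verdicts, not for this value's decode
  added field avatar to record Event: required bytes, tag 19, default 0xFF (in v2 it sits immediately before balance) -> inert under this dialect — no rule fires on Event and the result does not move


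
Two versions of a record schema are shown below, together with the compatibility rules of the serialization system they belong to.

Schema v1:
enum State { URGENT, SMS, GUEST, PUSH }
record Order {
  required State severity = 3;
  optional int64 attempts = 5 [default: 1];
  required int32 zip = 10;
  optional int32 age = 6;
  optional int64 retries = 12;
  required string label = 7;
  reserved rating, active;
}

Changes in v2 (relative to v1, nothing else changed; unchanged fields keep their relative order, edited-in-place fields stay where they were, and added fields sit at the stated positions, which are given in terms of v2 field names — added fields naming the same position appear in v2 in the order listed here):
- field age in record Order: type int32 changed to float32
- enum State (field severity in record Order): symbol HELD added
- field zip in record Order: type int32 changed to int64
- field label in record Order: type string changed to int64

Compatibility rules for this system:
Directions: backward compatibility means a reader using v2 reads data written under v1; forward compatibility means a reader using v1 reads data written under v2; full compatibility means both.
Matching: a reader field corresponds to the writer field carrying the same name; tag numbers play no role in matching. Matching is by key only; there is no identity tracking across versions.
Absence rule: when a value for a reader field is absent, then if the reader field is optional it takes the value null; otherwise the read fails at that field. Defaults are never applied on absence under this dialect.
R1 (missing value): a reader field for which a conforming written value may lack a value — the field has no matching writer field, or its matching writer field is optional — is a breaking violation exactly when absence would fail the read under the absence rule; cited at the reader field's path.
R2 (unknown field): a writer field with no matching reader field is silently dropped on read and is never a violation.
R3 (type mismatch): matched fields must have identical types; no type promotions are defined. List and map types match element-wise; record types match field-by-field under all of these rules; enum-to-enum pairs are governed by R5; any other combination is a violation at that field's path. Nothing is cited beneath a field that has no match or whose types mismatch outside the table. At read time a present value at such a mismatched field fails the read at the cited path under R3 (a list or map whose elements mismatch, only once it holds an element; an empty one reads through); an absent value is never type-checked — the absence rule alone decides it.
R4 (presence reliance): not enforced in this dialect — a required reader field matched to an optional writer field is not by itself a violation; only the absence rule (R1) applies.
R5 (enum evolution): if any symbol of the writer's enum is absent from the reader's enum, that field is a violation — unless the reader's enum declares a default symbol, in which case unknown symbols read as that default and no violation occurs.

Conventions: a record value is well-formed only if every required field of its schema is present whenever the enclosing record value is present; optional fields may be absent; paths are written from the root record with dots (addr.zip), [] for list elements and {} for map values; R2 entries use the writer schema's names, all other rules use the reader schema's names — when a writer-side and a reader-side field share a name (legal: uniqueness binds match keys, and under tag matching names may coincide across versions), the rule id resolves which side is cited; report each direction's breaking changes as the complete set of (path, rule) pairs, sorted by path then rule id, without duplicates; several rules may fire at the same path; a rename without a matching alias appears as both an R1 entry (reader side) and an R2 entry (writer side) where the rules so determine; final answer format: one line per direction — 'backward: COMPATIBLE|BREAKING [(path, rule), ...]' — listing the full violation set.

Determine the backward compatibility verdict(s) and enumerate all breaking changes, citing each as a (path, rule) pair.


backward: BREAKING [(age, R3), (label, R3), (zip, R3)]

arrows below run writer -> reader for Order
backward pass over Order, reader schema v2, writer schema v1:
  severity: State -> State, writer required; from severity
  attempts: int64 -> int64, writer optional; from attempts
  zip: int32 -> int64, writer required; from zip
  age: int32 -> float32, writer optional; from age
  retries: int64 -> int64, writer optional; from retries
  label: string -> int64, writer required; from label
  rule R3 violated at age
  rule R3 violated at label
  rule R3 violated at zip
  => 3 violation(s): backward is BREAKING for Order
ruling out the remaining Order differences:
  enum State (field severity in record Order): symbol HELD added -> matters only for Order's forward compatibility — outside the asked direction


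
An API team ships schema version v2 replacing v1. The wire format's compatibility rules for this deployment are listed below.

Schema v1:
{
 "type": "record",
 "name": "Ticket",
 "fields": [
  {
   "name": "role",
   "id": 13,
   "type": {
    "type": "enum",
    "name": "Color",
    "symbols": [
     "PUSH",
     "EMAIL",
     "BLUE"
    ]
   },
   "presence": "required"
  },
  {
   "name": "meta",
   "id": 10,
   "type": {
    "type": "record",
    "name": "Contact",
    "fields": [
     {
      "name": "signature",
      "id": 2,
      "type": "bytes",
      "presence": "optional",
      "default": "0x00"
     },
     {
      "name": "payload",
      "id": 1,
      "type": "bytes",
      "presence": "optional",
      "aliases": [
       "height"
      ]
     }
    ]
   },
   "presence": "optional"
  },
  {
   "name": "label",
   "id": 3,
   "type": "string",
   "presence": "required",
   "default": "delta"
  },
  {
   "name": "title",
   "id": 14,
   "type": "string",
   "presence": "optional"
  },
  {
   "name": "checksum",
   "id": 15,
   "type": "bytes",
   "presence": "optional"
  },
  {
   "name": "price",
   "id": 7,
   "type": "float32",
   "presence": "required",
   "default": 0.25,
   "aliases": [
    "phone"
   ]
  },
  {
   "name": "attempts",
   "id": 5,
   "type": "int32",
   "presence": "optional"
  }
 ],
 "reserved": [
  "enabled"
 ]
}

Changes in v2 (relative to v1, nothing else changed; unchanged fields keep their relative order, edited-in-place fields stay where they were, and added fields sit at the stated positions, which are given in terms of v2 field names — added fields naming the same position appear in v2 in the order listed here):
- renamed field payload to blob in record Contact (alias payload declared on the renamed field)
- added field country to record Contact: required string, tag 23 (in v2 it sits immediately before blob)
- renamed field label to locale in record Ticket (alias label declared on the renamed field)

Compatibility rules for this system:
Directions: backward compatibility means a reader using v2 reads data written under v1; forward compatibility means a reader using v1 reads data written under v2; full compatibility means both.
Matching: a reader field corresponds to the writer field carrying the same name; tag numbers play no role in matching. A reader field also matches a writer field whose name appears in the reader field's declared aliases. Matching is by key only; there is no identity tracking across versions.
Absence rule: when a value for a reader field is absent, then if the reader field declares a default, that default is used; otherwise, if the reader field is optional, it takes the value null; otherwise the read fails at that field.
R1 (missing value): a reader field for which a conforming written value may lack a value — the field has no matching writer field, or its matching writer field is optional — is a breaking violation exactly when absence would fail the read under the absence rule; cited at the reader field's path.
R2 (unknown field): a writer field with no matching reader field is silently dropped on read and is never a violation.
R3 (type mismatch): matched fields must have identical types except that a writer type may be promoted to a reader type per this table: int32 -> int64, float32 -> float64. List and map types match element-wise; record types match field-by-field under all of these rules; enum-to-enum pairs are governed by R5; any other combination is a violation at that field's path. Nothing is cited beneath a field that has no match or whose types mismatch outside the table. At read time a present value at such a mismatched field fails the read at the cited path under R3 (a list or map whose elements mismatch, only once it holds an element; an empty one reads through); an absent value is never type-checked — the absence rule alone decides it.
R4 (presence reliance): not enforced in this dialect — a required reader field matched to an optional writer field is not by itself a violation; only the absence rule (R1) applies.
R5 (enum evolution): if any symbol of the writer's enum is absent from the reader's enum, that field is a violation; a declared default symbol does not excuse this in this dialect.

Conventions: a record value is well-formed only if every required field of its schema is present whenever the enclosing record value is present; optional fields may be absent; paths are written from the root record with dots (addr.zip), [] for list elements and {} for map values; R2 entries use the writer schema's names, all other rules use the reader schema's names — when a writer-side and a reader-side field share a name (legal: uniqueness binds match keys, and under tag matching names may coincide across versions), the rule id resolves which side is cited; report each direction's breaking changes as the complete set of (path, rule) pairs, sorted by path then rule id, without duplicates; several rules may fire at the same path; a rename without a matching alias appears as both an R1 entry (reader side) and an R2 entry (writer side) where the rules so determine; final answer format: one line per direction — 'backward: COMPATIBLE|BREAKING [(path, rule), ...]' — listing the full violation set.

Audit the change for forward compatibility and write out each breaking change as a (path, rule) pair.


forward: COMPATIBLE []

each type pair in Ticket: writer, then reader
forward pass over Ticket, reader schema v1, writer schema v2:
  writer required, Color -> Color: reader role maps from writer role
  writer optional, Contact -> Contact: reader meta maps from writer meta
  no writer field matches reader label
  writer optional, string -> string: reader title maps from writer title
  writer optional, bytes -> bytes: reader checksum maps from writer checksum
  writer required, float32 -> float32: reader price maps from writer price
  writer optional, int32 -> int32: reader attempts maps from writer attempts
  locale (writer side), unknown to reader
  writer optional, bytes -> bytes: reader meta.signature maps from writer meta.signature
  no writer field matches reader meta.payload
  meta.country (writer side), unknown to reader
  meta.blob (writer side), unknown to reader
  nothing fires on Ticket: forward is COMPATIBLE
checking off the Ticket differences that do not matter here:
  renamed field payload to blob in record Contact (alias payload declared on the renamed field) -> no rule fires on it in Ticket's dialect; the asked verdict holds
  added field country to record Contact: required string, tag 23 (in v2 it sits immediately before blob) -> fires only in the backward direction of Ticket, which is not asked here
  renamed field label to locale in record Ticket (alias label declared on the renamed field) -> no rule fires on it in Ticket's dialect; the asked verdict holds


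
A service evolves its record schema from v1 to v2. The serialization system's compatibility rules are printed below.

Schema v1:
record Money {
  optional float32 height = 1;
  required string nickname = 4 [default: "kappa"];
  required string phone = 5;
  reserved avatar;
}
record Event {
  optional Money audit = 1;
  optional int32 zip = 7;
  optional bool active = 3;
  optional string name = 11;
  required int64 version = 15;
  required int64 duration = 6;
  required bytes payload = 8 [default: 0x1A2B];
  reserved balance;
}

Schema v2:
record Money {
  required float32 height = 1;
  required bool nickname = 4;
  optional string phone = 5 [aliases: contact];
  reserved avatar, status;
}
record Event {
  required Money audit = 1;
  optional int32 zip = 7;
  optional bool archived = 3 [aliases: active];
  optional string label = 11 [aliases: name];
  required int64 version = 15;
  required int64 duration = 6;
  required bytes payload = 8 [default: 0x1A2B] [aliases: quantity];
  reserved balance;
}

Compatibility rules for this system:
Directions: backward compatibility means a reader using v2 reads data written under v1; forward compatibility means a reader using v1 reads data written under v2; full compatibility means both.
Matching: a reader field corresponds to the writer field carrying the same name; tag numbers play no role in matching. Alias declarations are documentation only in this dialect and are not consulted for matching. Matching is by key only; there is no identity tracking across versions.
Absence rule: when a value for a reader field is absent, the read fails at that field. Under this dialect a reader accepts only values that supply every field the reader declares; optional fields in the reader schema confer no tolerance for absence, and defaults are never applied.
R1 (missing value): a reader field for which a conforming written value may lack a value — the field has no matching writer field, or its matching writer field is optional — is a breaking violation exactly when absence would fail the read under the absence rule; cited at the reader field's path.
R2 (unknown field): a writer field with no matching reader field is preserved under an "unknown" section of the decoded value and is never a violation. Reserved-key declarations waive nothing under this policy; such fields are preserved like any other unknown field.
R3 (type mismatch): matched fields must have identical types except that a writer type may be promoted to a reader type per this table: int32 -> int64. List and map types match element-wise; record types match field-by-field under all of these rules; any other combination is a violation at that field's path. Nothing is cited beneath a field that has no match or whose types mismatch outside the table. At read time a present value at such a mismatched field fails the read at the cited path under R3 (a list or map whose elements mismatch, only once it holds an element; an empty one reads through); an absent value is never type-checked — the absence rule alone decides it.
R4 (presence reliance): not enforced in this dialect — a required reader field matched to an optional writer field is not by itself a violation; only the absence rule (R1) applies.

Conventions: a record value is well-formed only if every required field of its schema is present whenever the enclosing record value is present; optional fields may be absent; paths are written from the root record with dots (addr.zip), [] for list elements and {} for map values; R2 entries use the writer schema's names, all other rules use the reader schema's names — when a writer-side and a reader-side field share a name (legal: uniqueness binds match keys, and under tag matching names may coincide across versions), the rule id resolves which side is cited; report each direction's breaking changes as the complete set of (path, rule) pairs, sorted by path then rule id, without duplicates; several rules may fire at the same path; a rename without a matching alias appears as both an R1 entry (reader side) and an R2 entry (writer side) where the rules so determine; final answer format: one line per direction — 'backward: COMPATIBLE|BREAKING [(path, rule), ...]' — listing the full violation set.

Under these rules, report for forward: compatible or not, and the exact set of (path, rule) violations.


forward: BREAKING [(active, R1), (audit.nickname, R3), (audit.phone, R1), (name, R1), (zip, R1)]

the writer's type comes first in each Event pair
checking forward for Event: reader v1 against writer v2:
  writer required, Money -> Money: reader audit maps from writer audit
  writer optional, int32 -> int32: reader zip maps from writer zip
  active has no writer counterpart
  name has no writer counterpart
  writer required, int64 -> int64: reader version maps from writer version
  writer required, int64 -> int64: reader duration maps from writer duration
  writer required, bytes -> bytes: reader payload maps from writer payload
  writer archived: unknown to reader
  writer label: unknown to reader
  writer required, float32 -> float32: reader audit.height maps from writer audit.height
  writer required, bool -> string: reader audit.nickname maps from writer audit.nickname
  writer optional, string -> string: reader audit.phone maps from writer audit.phone
  breaking: (active, R1)
  breaking: (audit.nickname, R3)
  breaking: (audit.phone, R1)
  breaking: (name, R1)
  breaking: (zip, R1)
  forward on Event therefore BREAKING (5)
diffs on Event not affecting the asked answer:
  renamed field name to label in record Event (alias name declared on the renamed field) -> its effect on Event is confined to the backward direction, not asked
  renamed field active to archived in record Event (alias active declared on the renamed field) -> its effect on Event is confined to the backward direction, not asked


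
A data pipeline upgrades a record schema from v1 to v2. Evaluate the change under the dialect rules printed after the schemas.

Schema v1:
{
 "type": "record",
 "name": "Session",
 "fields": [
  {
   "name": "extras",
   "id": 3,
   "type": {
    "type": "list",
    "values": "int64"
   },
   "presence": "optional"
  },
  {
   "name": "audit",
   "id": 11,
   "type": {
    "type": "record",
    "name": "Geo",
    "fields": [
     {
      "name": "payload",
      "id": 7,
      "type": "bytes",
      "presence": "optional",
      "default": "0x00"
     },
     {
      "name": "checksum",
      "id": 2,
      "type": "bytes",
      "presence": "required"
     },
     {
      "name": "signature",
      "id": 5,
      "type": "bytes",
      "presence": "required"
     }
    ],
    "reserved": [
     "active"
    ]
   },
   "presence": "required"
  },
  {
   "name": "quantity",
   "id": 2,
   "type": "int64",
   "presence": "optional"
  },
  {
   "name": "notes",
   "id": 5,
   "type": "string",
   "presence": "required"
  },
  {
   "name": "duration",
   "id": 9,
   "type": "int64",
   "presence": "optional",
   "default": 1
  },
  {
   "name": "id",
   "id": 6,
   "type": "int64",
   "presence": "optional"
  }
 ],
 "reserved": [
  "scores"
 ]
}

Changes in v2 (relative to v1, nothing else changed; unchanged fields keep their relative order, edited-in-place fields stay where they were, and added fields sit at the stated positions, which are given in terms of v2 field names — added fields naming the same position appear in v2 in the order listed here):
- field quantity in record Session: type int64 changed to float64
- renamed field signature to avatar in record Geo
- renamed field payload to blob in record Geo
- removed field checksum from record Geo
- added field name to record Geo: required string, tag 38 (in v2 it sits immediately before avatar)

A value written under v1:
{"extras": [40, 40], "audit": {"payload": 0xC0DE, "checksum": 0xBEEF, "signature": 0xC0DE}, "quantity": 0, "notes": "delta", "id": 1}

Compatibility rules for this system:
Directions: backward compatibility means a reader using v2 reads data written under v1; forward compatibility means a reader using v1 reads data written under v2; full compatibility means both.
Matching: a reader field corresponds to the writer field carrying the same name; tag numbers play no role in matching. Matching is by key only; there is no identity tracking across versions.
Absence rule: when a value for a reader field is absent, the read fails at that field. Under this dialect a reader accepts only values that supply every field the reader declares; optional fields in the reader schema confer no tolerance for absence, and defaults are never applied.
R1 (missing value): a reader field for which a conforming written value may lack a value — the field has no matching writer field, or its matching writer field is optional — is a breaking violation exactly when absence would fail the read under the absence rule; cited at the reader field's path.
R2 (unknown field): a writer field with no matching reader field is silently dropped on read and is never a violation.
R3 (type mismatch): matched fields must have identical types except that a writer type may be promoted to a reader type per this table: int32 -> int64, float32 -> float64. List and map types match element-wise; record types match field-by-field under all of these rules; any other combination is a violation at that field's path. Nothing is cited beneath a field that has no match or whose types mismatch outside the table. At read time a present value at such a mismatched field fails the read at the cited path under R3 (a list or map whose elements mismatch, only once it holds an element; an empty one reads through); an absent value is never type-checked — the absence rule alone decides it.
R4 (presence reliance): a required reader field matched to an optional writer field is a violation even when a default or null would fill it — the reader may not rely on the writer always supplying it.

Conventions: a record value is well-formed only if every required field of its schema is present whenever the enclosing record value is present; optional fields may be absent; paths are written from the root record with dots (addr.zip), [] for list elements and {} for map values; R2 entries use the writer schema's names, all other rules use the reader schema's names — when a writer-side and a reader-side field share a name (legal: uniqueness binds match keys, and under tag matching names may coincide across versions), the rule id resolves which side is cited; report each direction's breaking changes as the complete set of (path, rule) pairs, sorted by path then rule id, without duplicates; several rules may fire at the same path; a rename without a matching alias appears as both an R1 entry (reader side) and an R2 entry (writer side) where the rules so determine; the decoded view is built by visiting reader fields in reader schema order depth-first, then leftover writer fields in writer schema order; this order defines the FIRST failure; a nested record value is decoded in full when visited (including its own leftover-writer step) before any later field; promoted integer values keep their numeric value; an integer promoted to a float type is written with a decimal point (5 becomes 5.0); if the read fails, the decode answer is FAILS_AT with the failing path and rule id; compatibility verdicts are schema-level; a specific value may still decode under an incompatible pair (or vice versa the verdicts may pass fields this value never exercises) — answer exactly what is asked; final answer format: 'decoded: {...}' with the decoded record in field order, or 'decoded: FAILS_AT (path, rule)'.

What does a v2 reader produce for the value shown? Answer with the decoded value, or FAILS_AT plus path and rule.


decoded: FAILS_AT (audit.blob, R1)

the writer's type comes first in each Session pair
decode walk for Session under reader schema v2:
  extras := [40, 40]
  read fails at audit.blob under R1 (no fill)
  => FAILS_AT (audit.blob, R1)
the rest of the Session diff is inert for this question:
  field quantity in record Session: type int64 changed to float64 -> a verdict-level change on Session — the shown value reads the same
  renamed field signature to avatar in record Geo -> a verdict-level change on Session — the shown value reads the same
  removed field checksum from record Geo -> a verdict-level change on Session — the shown value reads the same
  added field name to record Geo: required string, tag 38 (in v2 it sits immediately before avatar) -> a verdict-level change on Session — the shown value reads the same
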